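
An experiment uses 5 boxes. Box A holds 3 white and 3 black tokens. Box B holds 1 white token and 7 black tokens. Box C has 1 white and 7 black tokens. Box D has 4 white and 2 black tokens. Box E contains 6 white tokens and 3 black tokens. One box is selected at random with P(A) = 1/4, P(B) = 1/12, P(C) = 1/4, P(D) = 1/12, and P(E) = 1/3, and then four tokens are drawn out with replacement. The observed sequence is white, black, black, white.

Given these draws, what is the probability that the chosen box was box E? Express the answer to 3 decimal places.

0.410

For each hypothesis, P(data | H) works out to: P(data | box A) = (3/6)(3/6)(3/6)(3/6) = 0.0625; P(data | box B) = (1/8)(7/8)(7/8)(1/8) = 0.011963; P(data | box C) = (1/8)(7/8)(7/8)(1/8) = 0.011963; P(data | box D) = (4/6)(2/6)(2/6)(4/6) = 0.049383; P(data | box E) = (6/9)(3/9)(3/9)(6/9) = 0.049383.
The prior-weighted likelihoods are 1/4 · 0.0625 = 0.015625, 1/12 · 0.011963 = 0.00099691, 1/4 · 0.011963 = 0.0029907, 1/12 · 0.049383 = 0.0041152, 1/3 · 0.049383 = 0.016461; summing to 0.040189.
Hence P(box E | data) = (0.016461) / (0.040189) = 0.40959.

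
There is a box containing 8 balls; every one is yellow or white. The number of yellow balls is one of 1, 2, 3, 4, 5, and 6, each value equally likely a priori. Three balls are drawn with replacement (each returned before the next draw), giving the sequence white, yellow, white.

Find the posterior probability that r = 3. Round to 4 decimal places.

0.2280

For each hypothesis, P(data | H) works out to: P(data | r = 1) = (7/8)(1/8)(7/8) = 0.095703; P(data | r = 2) = (6/8)(2/8)(6/8) = 0.14062; P(data | r = 3) = (5/8)(3/8)(5/8) = 0.14648; P(data | r = 4) = (4/8)(4/8)(4/8) = 0.125; P(data | r = 5) = (3/8)(5/8)(3/8) = 0.087891; P(data | r = 6) = (2/8)(6/8)(2/8) = 0.046875.
Multiplying each by its prior: 1/6 · 0.095703 = 0.015951, 1/6 · 0.14062 = 0.023438, 1/6 · 0.14648 = 0.024414, 1/6 · 0.125 = 0.020833, 1/6 · 0.087891 = 0.014648, 1/6 · 0.046875 = 0.0078125; these sum to 0.1071.
By Bayes' rule, P(r = 3 | data) = (0.024414) / (0.1071) = 0.22796.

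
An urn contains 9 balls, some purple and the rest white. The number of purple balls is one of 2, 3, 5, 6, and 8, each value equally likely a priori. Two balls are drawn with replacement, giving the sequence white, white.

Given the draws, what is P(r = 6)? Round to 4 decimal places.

0.0811

Under each hypothesis, the probability of the observed sequence is: P(data | r = 2) = (7/9)(7/9) = 49/81; P(data | r = 3) = (6/9)(6/9) = 4/9; P(data | r = 5) = (4/9)(4/9) = 16/81; P(data | r = 6) = (3/9)(3/9) = 1/9; P(data | r = 8) = (1/9)(1/9) = 1/81.
The prior-weighted likelihoods are 1/5 · 49/81 = 49/405, 1/5 · 4/9 = 4/45, 1/5 · 16/81 = 16/405, 1/5 · 1/9 = 1/45, 1/5 · 1/81 = 1/405; with total 37/135.
Therefore the posterior P(r = 6 | data) = (1/45) / (37/135) = 3/37.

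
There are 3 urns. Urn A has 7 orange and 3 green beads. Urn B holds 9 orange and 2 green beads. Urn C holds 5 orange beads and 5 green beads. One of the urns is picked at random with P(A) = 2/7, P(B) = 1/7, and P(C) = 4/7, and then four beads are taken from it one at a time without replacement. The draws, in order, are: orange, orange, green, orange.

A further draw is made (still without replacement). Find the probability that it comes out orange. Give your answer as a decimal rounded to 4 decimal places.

0.5771

The likelihood of the observed sequence under each hypothesis: P(data | urn A) = (7/10)(6/9)(3/8)(5/7) = 0.125; P(data | urn B) = (9/11)(8/10)(2/9)(7/8) = 0.12727; P(data | urn C) = (5/10)(4/9)(5/8)(3/7) = 0.059524.
The prior-weighted likelihoods are 2/7 · 0.125 = 0.035714, 1/7 · 0.12727 = 0.018182, 4/7 · 0.059524 = 0.034014; summing to 0.08791.
Normalising, the posterior is P(urn A | data) = 0.40626, P(urn B | data) = 0.20682, P(urn C | data) = 0.38692.
Averaging over the posterior, P(orange next | data) = (2/3)(0.40626) + (6/7)(0.20682) + (1/3)(0.38692) = 0.57709.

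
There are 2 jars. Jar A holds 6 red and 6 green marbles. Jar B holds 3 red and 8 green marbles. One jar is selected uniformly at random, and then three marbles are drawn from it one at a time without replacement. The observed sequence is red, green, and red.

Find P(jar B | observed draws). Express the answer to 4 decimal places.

0.2623

Compute the likelihood of the observed sequence for each case: P(data | jar A) = (6/12)(6/11)(5/10) = 3/22; P(data | jar B) = (3/11)(8/10)(2/9) = 8/165.
Multiplying each by its prior: 1/2 · 3/22 = 3/44, 1/2 · 8/165 = 4/165; with total 61/660.
Hence P(jar B | data) = (4/165) / (61/660) = 16/61.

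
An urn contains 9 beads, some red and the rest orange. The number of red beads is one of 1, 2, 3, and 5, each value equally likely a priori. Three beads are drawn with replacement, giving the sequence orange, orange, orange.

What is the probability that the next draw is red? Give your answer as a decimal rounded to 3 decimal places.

Compute the likelihood of the observed sequence for each case: P(data | r = 1) = (8/9)(8/9)(8/9) = 0.70233; P(data | r = 2) = (7/9)(7/9)(7/9) = 0.47051; P(data | r = 3) = (6/9)(6/9)(6/9) = 0.2963; P(data | r = 5) = (4/9)(4/9)(4/9) = 0.087791.
Weighting by the prior gives 1/4 · 0.70233 = 0.17558, 1/4 · 0.47051 = 0.11763, 1/4 · 0.2963 = 0.074074, 1/4 · 0.087791 = 0.021948; summing to 0.38923.
Normalising, the posterior is P(r = 1 | data) = 0.4511, P(r = 2 | data) = 0.3022, P(r = 3 | data) = 0.19031, P(r = 5 | data) = 0.056388.
The predictive probability is P(red next | data) = (1/9)(0.4511) + (2/9)(0.3022) + (1/3)(0.19031) + (5/9)(0.056388) = 0.21204.

0.212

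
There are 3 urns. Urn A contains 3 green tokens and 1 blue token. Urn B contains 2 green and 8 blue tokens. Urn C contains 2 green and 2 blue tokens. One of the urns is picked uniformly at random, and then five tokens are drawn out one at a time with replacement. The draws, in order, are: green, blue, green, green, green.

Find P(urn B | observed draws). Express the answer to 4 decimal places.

0.0115

For each hypothesis, P(data | H) works out to: P(data | urn A) = (3/4)(1/4)(3/4)(3/4)(3/4) = 0.079102; P(data | urn B) = (2/10)(8/10)(2/10)(2/10)(2/10) = 0.00128; P(data | urn C) = (2/4)(2/4)(2/4)(2/4)(2/4) = 0.03125.
Weighting by the prior gives 1/3 · 0.079102 = 0.026367, 1/3 · 0.00128 = 0.00042667, 1/3 · 0.03125 = 0.010417; with total 0.037211.
So P(urn B | data) = (0.00042667) / (0.037211) = 0.011466.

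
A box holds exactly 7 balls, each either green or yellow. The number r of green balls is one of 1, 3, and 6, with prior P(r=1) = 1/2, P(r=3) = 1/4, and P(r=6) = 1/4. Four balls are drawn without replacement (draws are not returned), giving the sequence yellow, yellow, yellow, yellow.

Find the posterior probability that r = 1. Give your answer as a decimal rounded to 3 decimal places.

Under each hypothesis, the probability of the observed sequence is: P(data | r = 1) = (6/7)(5/6)(4/5)(3/4) = 3/7; P(data | r = 3) = (4/7)(3/6)(2/5)(1/4) = 1/35; P(data | r = 6) = (1/7)(0/6) = 0.
Multiplying each by its prior: 1/2 · 3/7 = 3/14, 1/4 · 1/35 = 1/140, 1/4 · 0 = 0; summing to 31/140.
By Bayes' rule, P(r = 1 | data) = (3/14) / (31/140) = 30/31.

0.968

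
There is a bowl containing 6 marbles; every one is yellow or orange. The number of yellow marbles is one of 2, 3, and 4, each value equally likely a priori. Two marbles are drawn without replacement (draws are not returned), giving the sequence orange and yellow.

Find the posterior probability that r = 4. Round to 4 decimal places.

The likelihood of the observed sequence under each hypothesis: P(data | r = 2) = (4/6)(2/5) = 4/15; P(data | r = 3) = (3/6)(3/5) = 3/10; P(data | r = 4) = (2/6)(4/5) = 4/15.
Multiplying each by its prior: 1/3 · 4/15 = 4/45, 1/3 · 3/10 = 1/10, 1/3 · 4/15 = 4/45; with total 5/18.
By Bayes' rule, P(r = 4 | data) = (4/45) / (5/18) = 8/25.

0.3200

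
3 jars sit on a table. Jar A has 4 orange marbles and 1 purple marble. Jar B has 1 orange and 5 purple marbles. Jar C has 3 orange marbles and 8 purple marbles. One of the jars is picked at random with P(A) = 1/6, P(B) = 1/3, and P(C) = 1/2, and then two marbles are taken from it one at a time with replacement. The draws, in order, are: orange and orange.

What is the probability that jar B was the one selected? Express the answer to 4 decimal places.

0.0605

Under each hypothesis, the probability of the observed sequence is: P(data | jar A) = (4/5)(4/5) = 0.64; P(data | jar B) = (1/6)(1/6) = 0.027778; P(data | jar C) = (3/11)(3/11) = 0.07438.
The prior-weighted likelihoods are 1/6 · 0.64 = 0.10667, 1/3 · 0.027778 = 0.0092593, 1/2 · 0.07438 = 0.03719; these sum to 0.15312.
So P(jar B | data) = (0.0092593) / (0.15312) = 0.060472.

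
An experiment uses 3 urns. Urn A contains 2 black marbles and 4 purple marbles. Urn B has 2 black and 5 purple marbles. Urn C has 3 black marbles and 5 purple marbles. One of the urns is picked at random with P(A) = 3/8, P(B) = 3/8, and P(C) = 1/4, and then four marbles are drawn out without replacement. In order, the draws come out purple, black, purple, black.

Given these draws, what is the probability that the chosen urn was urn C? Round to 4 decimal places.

Under each hypothesis, the probability of the observed sequence is: P(data | urn A) = (4/6)(2/5)(3/4)(1/3) = 1/15; P(data | urn B) = (5/7)(2/6)(4/5)(1/4) = 1/21; P(data | urn C) = (5/8)(3/7)(4/6)(2/5) = 1/14.
Multiplying each by its prior: 3/8 · 1/15 = 1/40, 3/8 · 1/21 = 1/56, 1/4 · 1/14 = 1/56; these sum to 17/280.
So P(urn C | data) = (1/56) / (17/280) = 5/17.

0.2941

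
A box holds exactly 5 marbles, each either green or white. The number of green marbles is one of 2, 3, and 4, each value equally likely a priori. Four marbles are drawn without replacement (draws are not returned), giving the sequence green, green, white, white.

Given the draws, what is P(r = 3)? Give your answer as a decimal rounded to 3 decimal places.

Under each hypothesis, the probability of the observed sequence is: P(data | r = 2) = (2/5)(1/4)(3/3)(2/2) = 1/10; P(data | r = 3) = (3/5)(2/4)(2/3)(1/2) = 1/10; P(data | r = 4) = (4/5)(3/4)(1/3)(0/2) = 0.
Multiplying each by its prior: 1/3 · 1/10 = 1/30, 1/3 · 1/10 = 1/30, 1/3 · 0 = 0; summing to 1/15.
So P(r = 3 | data) = (1/30) / (1/15) = 1/2.

0.500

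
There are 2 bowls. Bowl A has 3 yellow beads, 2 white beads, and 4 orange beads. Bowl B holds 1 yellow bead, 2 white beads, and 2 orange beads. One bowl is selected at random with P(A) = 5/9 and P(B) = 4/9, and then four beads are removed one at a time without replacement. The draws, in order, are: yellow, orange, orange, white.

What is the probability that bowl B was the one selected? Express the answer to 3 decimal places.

0.528

The likelihood of the observed sequence under each hypothesis: P(data | bowl A) = (3/9)(4/8)(3/7)(2/6) = 0.02381; P(data | bowl B) = (1/5)(2/4)(1/3)(2/2) = 0.033333.
Multiplying each by its prior: 5/9 · 0.02381 = 0.013228, 4/9 · 0.033333 = 0.014815; summing to 0.028042.
Hence P(bowl B | data) = (0.014815) / (0.028042) = 0.5283.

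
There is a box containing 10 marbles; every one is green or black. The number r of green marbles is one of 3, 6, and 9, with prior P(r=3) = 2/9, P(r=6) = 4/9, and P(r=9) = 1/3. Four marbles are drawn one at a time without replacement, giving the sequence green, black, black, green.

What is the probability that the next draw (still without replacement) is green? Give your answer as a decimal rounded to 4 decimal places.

Under each hypothesis, the probability of the observed sequence is: P(data | r = 3) = (3/10)(7/9)(6/8)(2/7) = 1/20; P(data | r = 6) = (6/10)(4/9)(3/8)(5/7) = 1/14; P(data | r = 9) = (9/10)(1/9)(0/8) = 0.
The prior-weighted likelihoods are 2/9 · 1/20 = 1/90, 4/9 · 1/14 = 2/63, 1/3 · 0 = 0; with total 3/70.
Dividing through by the total gives posterior P(r = 3 | data) = 7/27, P(r = 6 | data) = 20/27, P(r = 9 | data) = 0.
Averaging over the posterior, P(green next | data) = (1/6)(7/27) + (2/3)(20/27) = 29/54.

0.5370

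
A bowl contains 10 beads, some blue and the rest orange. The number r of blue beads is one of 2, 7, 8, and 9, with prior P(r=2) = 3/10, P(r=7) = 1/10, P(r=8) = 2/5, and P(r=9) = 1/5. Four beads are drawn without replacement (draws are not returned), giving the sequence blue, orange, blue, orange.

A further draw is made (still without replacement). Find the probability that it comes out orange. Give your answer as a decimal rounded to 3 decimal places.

For each hypothesis, P(data | H) works out to: P(data | r = 2) = (2/10)(8/9)(1/8)(7/7) = 0.022222; P(data | r = 7) = (7/10)(3/9)(6/8)(2/7) = 0.05; P(data | r = 8) = (8/10)(2/9)(7/8)(1/7) = 0.022222; P(data | r = 9) = (9/10)(1/9)(8/8)(0/7) = 0.
The prior-weighted likelihoods are 3/10 · 0.022222 = 0.0066667, 1/10 · 0.05 = 0.005, 2/5 · 0.022222 = 0.0088889, 1/5 · 0 = 0; with total 0.020556.
Normalising, the posterior is P(r = 2 | data) = 0.32432, P(r = 7 | data) = 0.24324, P(r = 8 | data) = 0.43243, P(r = 9 | data) = 0.
Averaging over the posterior, P(orange next | data) = (1)(0.32432) + (1/6)(0.24324) + (0)(0.43243) = 0.36486.

0.365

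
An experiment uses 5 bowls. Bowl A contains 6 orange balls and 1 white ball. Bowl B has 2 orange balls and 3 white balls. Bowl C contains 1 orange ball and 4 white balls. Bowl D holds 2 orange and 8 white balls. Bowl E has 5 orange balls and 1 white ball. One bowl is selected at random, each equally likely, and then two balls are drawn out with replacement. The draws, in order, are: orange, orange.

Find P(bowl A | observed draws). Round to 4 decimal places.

The likelihood of the observed sequence under each hypothesis: P(data | bowl A) = (6/7)(6/7) = 0.73469; P(data | bowl B) = (2/5)(2/5) = 0.16; P(data | bowl C) = (1/5)(1/5) = 0.04; P(data | bowl D) = (2/10)(2/10) = 0.04; P(data | bowl E) = (5/6)(5/6) = 0.69444.
Weighting by the prior gives 1/5 · 0.73469 = 0.14694, 1/5 · 0.16 = 0.032, 1/5 · 0.04 = 0.008, 1/5 · 0.04 = 0.008, 1/5 · 0.69444 = 0.13889; summing to 0.33383.
By Bayes' rule, P(bowl A | data) = (0.14694) / (0.33383) = 0.44016.

0.4402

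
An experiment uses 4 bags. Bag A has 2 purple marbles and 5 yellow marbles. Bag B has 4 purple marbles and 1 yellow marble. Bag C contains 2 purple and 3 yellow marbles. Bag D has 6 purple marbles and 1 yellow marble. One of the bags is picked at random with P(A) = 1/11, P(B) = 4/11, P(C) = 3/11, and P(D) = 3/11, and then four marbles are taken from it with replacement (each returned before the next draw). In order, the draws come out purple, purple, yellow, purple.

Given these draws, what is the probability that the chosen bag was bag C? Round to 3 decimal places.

The likelihood of the observed sequence under each hypothesis: P(data | bag A) = (2/7)(2/7)(5/7)(2/7) = 0.01666; P(data | bag B) = (4/5)(4/5)(1/5)(4/5) = 0.1024; P(data | bag C) = (2/5)(2/5)(3/5)(2/5) = 0.0384; P(data | bag D) = (6/7)(6/7)(1/7)(6/7) = 0.089963.
Weighting by the prior gives 1/11 · 0.01666 = 0.0015145, 4/11 · 0.1024 = 0.037236, 3/11 · 0.0384 = 0.010473, 3/11 · 0.089963 = 0.024535; with total 0.073759.
Therefore the posterior P(bag C | data) = (0.010473) / (0.073759) = 0.14199.

0.142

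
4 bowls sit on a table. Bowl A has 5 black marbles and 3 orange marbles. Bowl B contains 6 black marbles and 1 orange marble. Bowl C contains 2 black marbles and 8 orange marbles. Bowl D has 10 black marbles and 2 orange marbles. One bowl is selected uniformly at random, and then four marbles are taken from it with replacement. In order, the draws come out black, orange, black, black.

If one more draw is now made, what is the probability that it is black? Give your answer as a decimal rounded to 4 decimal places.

Under each hypothesis, the probability of the observed sequence is: P(data | bowl A) = (5/8)(3/8)(5/8)(5/8) = 0.091553; P(data | bowl B) = (6/7)(1/7)(6/7)(6/7) = 0.089963; P(data | bowl C) = (2/10)(8/10)(2/10)(2/10) = 0.0064; P(data | bowl D) = (10/12)(2/12)(10/12)(10/12) = 0.096451.
Multiplying each by its prior: 1/4 · 0.091553 = 0.022888, 1/4 · 0.089963 = 0.022491, 1/4 · 0.0064 = 0.0016, 1/4 · 0.096451 = 0.024113; with total 0.071091.
Dividing through by the total gives posterior P(bowl A | data) = 0.32195, P(bowl B | data) = 0.31636, P(bowl C | data) = 0.022506, P(bowl D | data) = 0.33918.
Averaging over the posterior, P(black next | data) = (5/8)(0.32195) + (6/7)(0.31636) + (1/5)(0.022506) + (5/6)(0.33918) = 0.75954.

0.7595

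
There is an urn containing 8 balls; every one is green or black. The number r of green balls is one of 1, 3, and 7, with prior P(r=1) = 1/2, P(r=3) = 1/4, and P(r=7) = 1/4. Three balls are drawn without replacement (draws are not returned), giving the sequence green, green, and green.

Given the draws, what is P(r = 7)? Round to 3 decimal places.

0.972

Compute the likelihood of the observed sequence for each case: P(data | r = 1) = (1/8)(0/7) = 0; P(data | r = 3) = (3/8)(2/7)(1/6) = 1/56; P(data | r = 7) = (7/8)(6/7)(5/6) = 5/8.
Weighting by the prior gives 1/2 · 0 = 0, 1/4 · 1/56 = 1/224, 1/4 · 5/8 = 5/32; with total 9/56.
So P(r = 7 | data) = (5/32) / (9/56) = 35/36.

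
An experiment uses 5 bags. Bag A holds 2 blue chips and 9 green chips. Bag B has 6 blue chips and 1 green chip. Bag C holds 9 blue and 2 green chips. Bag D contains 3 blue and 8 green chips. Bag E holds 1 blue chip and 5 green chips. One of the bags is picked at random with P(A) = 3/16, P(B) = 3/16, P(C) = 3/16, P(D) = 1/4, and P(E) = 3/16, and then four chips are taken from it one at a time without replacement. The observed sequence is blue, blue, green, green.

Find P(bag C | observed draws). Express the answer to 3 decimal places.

0.196

Compute the likelihood of the observed sequence for each case: P(data | bag A) = (2/11)(1/10)(9/9)(8/8) = 0.018182; P(data | bag B) = (6/7)(5/6)(1/5)(0/4) = 0; P(data | bag C) = (9/11)(8/10)(2/9)(1/8) = 0.018182; P(data | bag D) = (3/11)(2/10)(8/9)(7/8) = 0.042424; P(data | bag E) = (1/6)(0/5) = 0.
Multiplying each by its prior: 3/16 · 0.018182 = 0.0034091, 3/16 · 0 = 0, 3/16 · 0.018182 = 0.0034091, 1/4 · 0.042424 = 0.010606, 3/16 · 0 = 0; these sum to 0.017424.
By Bayes' rule, P(bag C | data) = (0.0034091) / (0.017424) = 0.19565.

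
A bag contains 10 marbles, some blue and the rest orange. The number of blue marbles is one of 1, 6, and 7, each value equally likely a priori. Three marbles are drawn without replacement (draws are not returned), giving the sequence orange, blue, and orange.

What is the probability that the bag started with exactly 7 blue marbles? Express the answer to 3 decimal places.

0.226

For each hypothesis, P(data | H) works out to: P(data | r = 1) = (9/10)(1/9)(8/8) = 1/10; P(data | r = 6) = (4/10)(6/9)(3/8) = 1/10; P(data | r = 7) = (3/10)(7/9)(2/8) = 7/120.
Multiplying each by its prior: 1/3 · 1/10 = 1/30, 1/3 · 1/10 = 1/30, 1/3 · 7/120 = 7/360; summing to 31/360.
So P(r = 7 | data) = (7/360) / (31/360) = 7/31.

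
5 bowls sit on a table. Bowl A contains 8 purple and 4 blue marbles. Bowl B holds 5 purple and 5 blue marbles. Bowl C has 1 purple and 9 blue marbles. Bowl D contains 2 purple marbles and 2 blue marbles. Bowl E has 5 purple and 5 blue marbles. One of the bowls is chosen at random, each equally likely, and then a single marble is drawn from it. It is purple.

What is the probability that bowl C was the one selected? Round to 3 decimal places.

0.044

Under each hypothesis, the probability of this draw is: P(data | bowl A) = (8/12) = 2/3; P(data | bowl B) = (5/10) = 1/2; P(data | bowl C) = (1/10) = 1/10; P(data | bowl D) = (2/4) = 1/2; P(data | bowl E) = (5/10) = 1/2.
The prior-weighted likelihoods are 1/5 · 2/3 = 2/15, 1/5 · 1/2 = 1/10, 1/5 · 1/10 = 1/50, 1/5 · 1/2 = 1/10, 1/5 · 1/2 = 1/10; these sum to 34/75.
So P(bowl C | data) = (1/50) / (34/75) = 3/68.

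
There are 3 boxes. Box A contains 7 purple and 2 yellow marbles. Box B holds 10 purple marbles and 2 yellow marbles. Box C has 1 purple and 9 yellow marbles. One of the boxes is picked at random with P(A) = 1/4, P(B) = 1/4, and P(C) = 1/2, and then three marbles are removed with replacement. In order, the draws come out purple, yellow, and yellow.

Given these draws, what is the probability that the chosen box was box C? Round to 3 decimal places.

0.725

Compute the likelihood of the observed sequence for each case: P(data | box A) = (7/9)(2/9)(2/9) = 0.038409; P(data | box B) = (10/12)(2/12)(2/12) = 0.023148; P(data | box C) = (1/10)(9/10)(9/10) = 0.081.
Multiplying each by its prior: 1/4 · 0.038409 = 0.0096022, 1/4 · 0.023148 = 0.005787, 1/2 · 0.081 = 0.0405; summing to 0.055889.
Hence P(box C | data) = (0.0405) / (0.055889) = 0.72465.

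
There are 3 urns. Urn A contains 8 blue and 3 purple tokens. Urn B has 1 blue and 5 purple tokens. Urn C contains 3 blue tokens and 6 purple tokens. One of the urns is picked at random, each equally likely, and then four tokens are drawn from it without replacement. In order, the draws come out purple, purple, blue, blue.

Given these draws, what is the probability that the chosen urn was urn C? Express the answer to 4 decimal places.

Under each hypothesis, the probability of the observed sequence is: P(data | urn A) = (3/11)(2/10)(8/9)(7/8) = 0.042424; P(data | urn B) = (5/6)(4/5)(1/4)(0/3) = 0; P(data | urn C) = (6/9)(5/8)(3/7)(2/6) = 0.059524.
Weighting by the prior gives 1/3 · 0.042424 = 0.014141, 1/3 · 0 = 0, 1/3 · 0.059524 = 0.019841; with total 0.033983.
Hence P(urn C | data) = (0.019841) / (0.033983) = 0.58386.

0.5839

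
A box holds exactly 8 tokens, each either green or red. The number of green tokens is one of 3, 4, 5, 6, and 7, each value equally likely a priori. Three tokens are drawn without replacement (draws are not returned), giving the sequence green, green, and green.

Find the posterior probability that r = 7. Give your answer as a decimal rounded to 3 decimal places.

Under each hypothesis, the probability of the observed sequence is: P(data | r = 3) = (3/8)(2/7)(1/6) = 1/56; P(data | r = 4) = (4/8)(3/7)(2/6) = 1/14; P(data | r = 5) = (5/8)(4/7)(3/6) = 5/28; P(data | r = 6) = (6/8)(5/7)(4/6) = 5/14; P(data | r = 7) = (7/8)(6/7)(5/6) = 5/8.
The prior-weighted likelihoods are 1/5 · 1/56 = 1/280, 1/5 · 1/14 = 1/70, 1/5 · 5/28 = 1/28, 1/5 · 5/14 = 1/14, 1/5 · 5/8 = 1/8; summing to 1/4.
By Bayes' rule, P(r = 7 | data) = (1/8) / (1/4) = 1/2.

0.500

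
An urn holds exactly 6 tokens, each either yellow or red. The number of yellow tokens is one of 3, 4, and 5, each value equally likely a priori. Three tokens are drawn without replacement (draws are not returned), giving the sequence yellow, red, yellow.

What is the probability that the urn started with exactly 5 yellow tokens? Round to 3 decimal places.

For each hypothesis, P(data | H) works out to: P(data | r = 3) = (3/6)(3/5)(2/4) = 3/20; P(data | r = 4) = (4/6)(2/5)(3/4) = 1/5; P(data | r = 5) = (5/6)(1/5)(4/4) = 1/6.
Multiplying each by its prior: 1/3 · 3/20 = 1/20, 1/3 · 1/5 = 1/15, 1/3 · 1/6 = 1/18; summing to 31/180.
By Bayes' rule, P(r = 5 | data) = (1/18) / (31/180) = 10/31.

0.323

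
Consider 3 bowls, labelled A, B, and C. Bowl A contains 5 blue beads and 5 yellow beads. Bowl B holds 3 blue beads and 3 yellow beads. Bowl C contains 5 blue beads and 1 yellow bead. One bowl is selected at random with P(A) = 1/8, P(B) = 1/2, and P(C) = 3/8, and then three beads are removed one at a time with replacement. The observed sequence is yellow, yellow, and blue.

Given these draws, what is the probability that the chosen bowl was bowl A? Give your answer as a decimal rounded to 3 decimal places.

0.180

Under each hypothesis, the probability of the observed sequence is: P(data | bowl A) = (5/10)(5/10)(5/10) = 1/8; P(data | bowl B) = (3/6)(3/6)(3/6) = 1/8; P(data | bowl C) = (1/6)(1/6)(5/6) = 5/216.
Multiplying each by its prior: 1/8 · 1/8 = 1/64, 1/2 · 1/8 = 1/16, 3/8 · 5/216 = 5/576; summing to 25/288.
Hence P(bowl A | data) = (1/64) / (25/288) = 9/50.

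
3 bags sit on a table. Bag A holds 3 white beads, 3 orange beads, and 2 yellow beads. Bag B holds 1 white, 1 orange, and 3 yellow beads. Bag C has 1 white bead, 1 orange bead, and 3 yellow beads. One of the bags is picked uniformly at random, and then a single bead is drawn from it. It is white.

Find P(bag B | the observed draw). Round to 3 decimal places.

0.258

The likelihood of this draw under each hypothesis: P(data | bag A) = (3/8) = 3/8; P(data | bag B) = (1/5) = 1/5; P(data | bag C) = (1/5) = 1/5.
Weighting by the prior gives 1/3 · 3/8 = 1/8, 1/3 · 1/5 = 1/15, 1/3 · 1/5 = 1/15; summing to 31/120.
Hence P(bag B | data) = (1/15) / (31/120) = 8/31.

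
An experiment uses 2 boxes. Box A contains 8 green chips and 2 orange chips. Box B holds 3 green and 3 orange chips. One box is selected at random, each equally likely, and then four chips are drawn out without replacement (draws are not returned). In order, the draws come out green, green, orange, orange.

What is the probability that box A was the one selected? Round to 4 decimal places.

Under each hypothesis, the probability of the observed sequence is: P(data | box A) = (8/10)(7/9)(2/8)(1/7) = 1/45; P(data | box B) = (3/6)(2/5)(3/4)(2/3) = 1/10.
Weighting by the prior gives 1/2 · 1/45 = 1/90, 1/2 · 1/10 = 1/20; with total 11/180.
So P(box A | data) = (1/90) / (11/180) = 2/11.

0.1818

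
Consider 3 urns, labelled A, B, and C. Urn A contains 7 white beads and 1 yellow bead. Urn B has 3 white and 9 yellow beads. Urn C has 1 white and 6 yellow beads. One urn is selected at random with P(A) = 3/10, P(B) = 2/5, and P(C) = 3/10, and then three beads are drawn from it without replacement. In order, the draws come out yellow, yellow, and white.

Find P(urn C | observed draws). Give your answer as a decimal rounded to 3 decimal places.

For each hypothesis, P(data | H) works out to: P(data | urn A) = (1/8)(0/7) = 0; P(data | urn B) = (9/12)(8/11)(3/10) = 0.16364; P(data | urn C) = (6/7)(5/6)(1/5) = 0.14286.
The prior-weighted likelihoods are 3/10 · 0 = 0, 2/5 · 0.16364 = 0.065455, 3/10 · 0.14286 = 0.042857; with total 0.10831.
So P(urn C | data) = (0.042857) / (0.10831) = 0.39568.

0.396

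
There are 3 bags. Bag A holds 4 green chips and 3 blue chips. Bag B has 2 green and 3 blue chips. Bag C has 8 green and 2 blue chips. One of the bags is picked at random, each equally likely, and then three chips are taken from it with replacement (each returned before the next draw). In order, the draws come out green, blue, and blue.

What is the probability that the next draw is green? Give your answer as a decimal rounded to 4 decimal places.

The likelihood of the observed sequence under each hypothesis: P(data | bag A) = (4/7)(3/7)(3/7) = 0.10496; P(data | bag B) = (2/5)(3/5)(3/5) = 0.144; P(data | bag C) = (8/10)(2/10)(2/10) = 0.032.
Multiplying each by its prior: 1/3 · 0.10496 = 0.034985, 1/3 · 0.144 = 0.048, 1/3 · 0.032 = 0.010667; these sum to 0.093652.
Normalising, the posterior is P(bag A | data) = 0.37357, P(bag B | data) = 0.51254, P(bag C | data) = 0.1139.
The predictive probability is P(green next | data) = (4/7)(0.37357) + (2/5)(0.51254) + (4/5)(0.1139) = 0.5096.

0.5096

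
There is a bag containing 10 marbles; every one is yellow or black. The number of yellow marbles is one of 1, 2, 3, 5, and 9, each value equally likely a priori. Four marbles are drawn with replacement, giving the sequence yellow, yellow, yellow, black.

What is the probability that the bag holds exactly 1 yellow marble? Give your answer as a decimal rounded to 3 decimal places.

0.006

Under each hypothesis, the probability of the observed sequence is: P(data | r = 1) = (1/10)(1/10)(1/10)(9/10) = 0.0009; P(data | r = 2) = (2/10)(2/10)(2/10)(8/10) = 0.0064; P(data | r = 3) = (3/10)(3/10)(3/10)(7/10) = 0.0189; P(data | r = 5) = (5/10)(5/10)(5/10)(5/10) = 0.0625; P(data | r = 9) = (9/10)(9/10)(9/10)(1/10) = 0.0729.
The prior-weighted likelihoods are 1/5 · 0.0009 = 0.00018, 1/5 · 0.0064 = 0.00128, 1/5 · 0.0189 = 0.00378, 1/5 · 0.0625 = 0.0125, 1/5 · 0.0729 = 0.01458; with total 0.03232.
Hence P(r = 1 | data) = (0.00018) / (0.03232) = 0.0055693.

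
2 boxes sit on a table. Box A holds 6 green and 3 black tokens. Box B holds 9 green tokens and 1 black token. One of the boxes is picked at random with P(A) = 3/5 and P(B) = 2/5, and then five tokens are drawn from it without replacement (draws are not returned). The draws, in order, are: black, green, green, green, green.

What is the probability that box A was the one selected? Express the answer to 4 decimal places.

The likelihood of the observed sequence under each hypothesis: P(data | box A) = (3/9)(6/8)(5/7)(4/6)(3/5) = 1/14; P(data | box B) = (1/10)(9/9)(8/8)(7/7)(6/6) = 1/10.
The prior-weighted likelihoods are 3/5 · 1/14 = 3/70, 2/5 · 1/10 = 1/25; summing to 29/350.
By Bayes' rule, P(box A | data) = (3/70) / (29/350) = 15/29.

0.5172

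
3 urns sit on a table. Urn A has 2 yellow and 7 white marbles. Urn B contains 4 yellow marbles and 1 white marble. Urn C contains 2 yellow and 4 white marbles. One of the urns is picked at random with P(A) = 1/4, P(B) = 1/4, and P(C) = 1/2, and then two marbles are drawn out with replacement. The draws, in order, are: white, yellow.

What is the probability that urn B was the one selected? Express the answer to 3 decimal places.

The likelihood of the observed sequence under each hypothesis: P(data | urn A) = (7/9)(2/9) = 0.17284; P(data | urn B) = (1/5)(4/5) = 0.16; P(data | urn C) = (4/6)(2/6) = 0.22222.
Weighting by the prior gives 1/4 · 0.17284 = 0.04321, 1/4 · 0.16 = 0.04, 1/2 · 0.22222 = 0.11111; with total 0.19432.
Hence P(urn B | data) = (0.04) / (0.19432) = 0.20584.

0.206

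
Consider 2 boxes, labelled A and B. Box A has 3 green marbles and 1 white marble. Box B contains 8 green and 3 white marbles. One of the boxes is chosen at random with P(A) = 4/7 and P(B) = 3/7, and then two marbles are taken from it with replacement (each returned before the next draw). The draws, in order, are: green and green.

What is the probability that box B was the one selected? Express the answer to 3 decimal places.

0.414

For each hypothesis, P(data | H) works out to: P(data | box A) = (3/4)(3/4) = 0.5625; P(data | box B) = (8/11)(8/11) = 0.52893.
The prior-weighted likelihoods are 4/7 · 0.5625 = 0.32143, 3/7 · 0.52893 = 0.22668; with total 0.54811.
Therefore the posterior P(box B | data) = (0.22668) / (0.54811) = 0.41357.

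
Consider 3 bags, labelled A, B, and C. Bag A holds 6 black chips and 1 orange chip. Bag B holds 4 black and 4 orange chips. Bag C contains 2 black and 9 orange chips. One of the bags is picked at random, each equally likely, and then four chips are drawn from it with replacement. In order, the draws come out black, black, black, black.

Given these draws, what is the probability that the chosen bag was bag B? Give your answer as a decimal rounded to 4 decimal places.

For each hypothesis, P(data | H) works out to: P(data | bag A) = (6/7)(6/7)(6/7)(6/7) = 0.53978; P(data | bag B) = (4/8)(4/8)(4/8)(4/8) = 0.0625; P(data | bag C) = (2/11)(2/11)(2/11)(2/11) = 0.0010928.
The prior-weighted likelihoods are 1/3 · 0.53978 = 0.17993, 1/3 · 0.0625 = 0.020833, 1/3 · 0.0010928 = 0.00036427; with total 0.20112.
By Bayes' rule, P(bag B | data) = (0.020833) / (0.20112) = 0.10359.

0.1036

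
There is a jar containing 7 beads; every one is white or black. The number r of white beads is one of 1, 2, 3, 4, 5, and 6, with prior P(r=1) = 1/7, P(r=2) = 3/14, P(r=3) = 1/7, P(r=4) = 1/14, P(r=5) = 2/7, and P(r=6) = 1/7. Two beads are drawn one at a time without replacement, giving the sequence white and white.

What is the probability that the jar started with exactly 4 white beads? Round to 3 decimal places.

0.071

Compute the likelihood of the observed sequence for each case: P(data | r = 1) = (1/7)(0/6) = 0; P(data | r = 2) = (2/7)(1/6) = 1/21; P(data | r = 3) = (3/7)(2/6) = 1/7; P(data | r = 4) = (4/7)(3/6) = 2/7; P(data | r = 5) = (5/7)(4/6) = 10/21; P(data | r = 6) = (6/7)(5/6) = 5/7.
Multiplying each by its prior: 1/7 · 0 = 0, 3/14 · 1/21 = 1/98, 1/7 · 1/7 = 1/49, 1/14 · 2/7 = 1/49, 2/7 · 10/21 = 20/147, 1/7 · 5/7 = 5/49; with total 85/294.
By Bayes' rule, P(r = 4 | data) = (1/49) / (85/294) = 6/85.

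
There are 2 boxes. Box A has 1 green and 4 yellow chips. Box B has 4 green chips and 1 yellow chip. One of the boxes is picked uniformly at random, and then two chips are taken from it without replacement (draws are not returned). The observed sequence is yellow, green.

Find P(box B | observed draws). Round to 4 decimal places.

0.5000

Compute the likelihood of the observed sequence for each case: P(data | box A) = (4/5)(1/4) = 1/5; P(data | box B) = (1/5)(4/4) = 1/5.
The prior-weighted likelihoods are 1/2 · 1/5 = 1/10, 1/2 · 1/5 = 1/10; summing to 1/5.
Hence P(box B | data) = (1/10) / (1/5) = 1/2.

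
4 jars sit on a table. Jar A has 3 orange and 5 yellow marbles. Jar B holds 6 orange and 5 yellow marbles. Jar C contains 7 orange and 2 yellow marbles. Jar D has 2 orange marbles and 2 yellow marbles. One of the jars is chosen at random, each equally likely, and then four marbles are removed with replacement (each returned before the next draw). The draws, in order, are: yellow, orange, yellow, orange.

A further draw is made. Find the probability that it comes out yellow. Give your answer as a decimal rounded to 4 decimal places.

0.4798

Compute the likelihood of the observed sequence for each case: P(data | jar A) = (5/8)(3/8)(5/8)(3/8) = 0.054932; P(data | jar B) = (5/11)(6/11)(5/11)(6/11) = 0.061471; P(data | jar C) = (2/9)(7/9)(2/9)(7/9) = 0.029873; P(data | jar D) = (2/4)(2/4)(2/4)(2/4) = 0.0625.
Multiplying each by its prior: 1/4 · 0.054932 = 0.013733, 1/4 · 0.061471 = 0.015368, 1/4 · 0.029873 = 0.0074684, 1/4 · 0.0625 = 0.015625; these sum to 0.052194.
Dividing through by the total gives posterior P(jar A | data) = 0.26311, P(jar B | data) = 0.29444, P(jar C | data) = 0.14309, P(jar D | data) = 0.29936.
Averaging over the posterior, P(yellow next | data) = (5/8)(0.26311) + (5/11)(0.29444) + (2/9)(0.14309) + (1/2)(0.29936) = 0.47976.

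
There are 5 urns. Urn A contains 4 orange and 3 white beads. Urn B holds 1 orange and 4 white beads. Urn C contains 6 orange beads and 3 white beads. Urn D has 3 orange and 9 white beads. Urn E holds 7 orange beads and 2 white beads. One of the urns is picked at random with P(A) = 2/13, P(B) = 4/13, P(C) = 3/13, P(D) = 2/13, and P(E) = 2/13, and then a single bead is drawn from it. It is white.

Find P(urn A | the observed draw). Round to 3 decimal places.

The likelihood of this draw under each hypothesis: P(data | urn A) = (3/7) = 0.42857; P(data | urn B) = (4/5) = 0.8; P(data | urn C) = (3/9) = 0.33333; P(data | urn D) = (9/12) = 0.75; P(data | urn E) = (2/9) = 0.22222.
The prior-weighted likelihoods are 2/13 · 0.42857 = 0.065934, 4/13 · 0.8 = 0.24615, 3/13 · 0.33333 = 0.076923, 2/13 · 0.75 = 0.11538, 2/13 · 0.22222 = 0.034188; with total 0.53858.
Therefore the posterior P(urn A | data) = (0.065934) / (0.53858) = 0.12242.

0.122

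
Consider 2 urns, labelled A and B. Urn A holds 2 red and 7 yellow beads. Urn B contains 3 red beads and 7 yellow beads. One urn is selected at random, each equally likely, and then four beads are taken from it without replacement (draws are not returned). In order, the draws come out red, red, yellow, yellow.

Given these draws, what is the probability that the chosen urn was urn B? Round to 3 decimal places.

0.643

Compute the likelihood of the observed sequence for each case: P(data | urn A) = (2/9)(1/8)(7/7)(6/6) = 1/36; P(data | urn B) = (3/10)(2/9)(7/8)(6/7) = 1/20.
Weighting by the prior gives 1/2 · 1/36 = 1/72, 1/2 · 1/20 = 1/40; summing to 7/180.
Therefore the posterior P(urn B | data) = (1/40) / (7/180) = 9/14.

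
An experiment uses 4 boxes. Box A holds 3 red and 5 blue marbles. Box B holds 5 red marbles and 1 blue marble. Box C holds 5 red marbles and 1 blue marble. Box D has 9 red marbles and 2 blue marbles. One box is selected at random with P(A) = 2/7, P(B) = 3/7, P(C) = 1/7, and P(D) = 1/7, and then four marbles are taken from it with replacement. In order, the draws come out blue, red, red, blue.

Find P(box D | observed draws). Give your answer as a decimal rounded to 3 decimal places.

0.106

Compute the likelihood of the observed sequence for each case: P(data | box A) = (5/8)(3/8)(3/8)(5/8) = 0.054932; P(data | box B) = (1/6)(5/6)(5/6)(1/6) = 0.01929; P(data | box C) = (1/6)(5/6)(5/6)(1/6) = 0.01929; P(data | box D) = (2/11)(9/11)(9/11)(2/11) = 0.02213.
The prior-weighted likelihoods are 2/7 · 0.054932 = 0.015695, 3/7 · 0.01929 = 0.0082672, 1/7 · 0.01929 = 0.0027557, 1/7 · 0.02213 = 0.0031614; with total 0.029879.
Hence P(box D | data) = (0.0031614) / (0.029879) = 0.10581.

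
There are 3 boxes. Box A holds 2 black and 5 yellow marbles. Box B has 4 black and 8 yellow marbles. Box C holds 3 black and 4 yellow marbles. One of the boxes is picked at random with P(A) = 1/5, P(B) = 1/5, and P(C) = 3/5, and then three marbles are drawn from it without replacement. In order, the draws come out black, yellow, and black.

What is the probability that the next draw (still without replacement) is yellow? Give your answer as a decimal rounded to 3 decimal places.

0.780

Compute the likelihood of the observed sequence for each case: P(data | box A) = (2/7)(5/6)(1/5) = 0.047619; P(data | box B) = (4/12)(8/11)(3/10) = 0.072727; P(data | box C) = (3/7)(4/6)(2/5) = 0.11429.
The prior-weighted likelihoods are 1/5 · 0.047619 = 0.0095238, 1/5 · 0.072727 = 0.014545, 3/5 · 0.11429 = 0.068571; these sum to 0.092641.
Normalising, the posterior is P(box A | data) = 0.1028, P(box B | data) = 0.15701, P(box C | data) = 0.74019.
So P(yellow next | data) = Σ P(yellow next | H) P(H | data) = (1)(0.1028) + (7/9)(0.15701) + (3/4)(0.74019) = 0.78006.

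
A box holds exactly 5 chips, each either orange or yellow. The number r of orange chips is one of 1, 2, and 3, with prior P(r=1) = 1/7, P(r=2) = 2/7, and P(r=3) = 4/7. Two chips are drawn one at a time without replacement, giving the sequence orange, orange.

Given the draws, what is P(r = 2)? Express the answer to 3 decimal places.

0.143

Compute the likelihood of the observed sequence for each case: P(data | r = 1) = (1/5)(0/4) = 0; P(data | r = 2) = (2/5)(1/4) = 1/10; P(data | r = 3) = (3/5)(2/4) = 3/10.
Multiplying each by its prior: 1/7 · 0 = 0, 2/7 · 1/10 = 1/35, 4/7 · 3/10 = 6/35; these sum to 1/5.
Hence P(r = 2 | data) = (1/35) / (1/5) = 1/7.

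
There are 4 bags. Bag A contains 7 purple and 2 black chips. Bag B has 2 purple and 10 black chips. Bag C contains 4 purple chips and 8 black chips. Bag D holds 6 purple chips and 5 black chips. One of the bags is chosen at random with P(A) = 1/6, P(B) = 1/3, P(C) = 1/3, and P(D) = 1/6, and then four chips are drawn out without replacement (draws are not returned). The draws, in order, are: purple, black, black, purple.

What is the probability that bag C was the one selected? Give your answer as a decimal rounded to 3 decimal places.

The likelihood of the observed sequence under each hypothesis: P(data | bag A) = (7/9)(2/8)(1/7)(6/6) = 0.027778; P(data | bag B) = (2/12)(10/11)(9/10)(1/9) = 0.015152; P(data | bag C) = (4/12)(8/11)(7/10)(3/9) = 0.056566; P(data | bag D) = (6/11)(5/10)(4/9)(5/8) = 0.075758.
The prior-weighted likelihoods are 1/6 · 0.027778 = 0.0046296, 1/3 · 0.015152 = 0.0050505, 1/3 · 0.056566 = 0.018855, 1/6 · 0.075758 = 0.012626; with total 0.041162.
Hence P(bag C | data) = (0.018855) / (0.041162) = 0.45808.

0.458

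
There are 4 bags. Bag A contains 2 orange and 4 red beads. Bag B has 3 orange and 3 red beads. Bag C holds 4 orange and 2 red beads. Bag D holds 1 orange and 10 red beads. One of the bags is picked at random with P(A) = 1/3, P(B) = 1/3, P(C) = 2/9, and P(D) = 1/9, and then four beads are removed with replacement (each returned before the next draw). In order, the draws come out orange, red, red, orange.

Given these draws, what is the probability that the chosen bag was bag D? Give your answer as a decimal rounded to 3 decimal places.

The likelihood of the observed sequence under each hypothesis: P(data | bag A) = (2/6)(4/6)(4/6)(2/6) = 0.049383; P(data | bag B) = (3/6)(3/6)(3/6)(3/6) = 0.0625; P(data | bag C) = (4/6)(2/6)(2/6)(4/6) = 0.049383; P(data | bag D) = (1/11)(10/11)(10/11)(1/11) = 0.0068301.
The prior-weighted likelihoods are 1/3 · 0.049383 = 0.016461, 1/3 · 0.0625 = 0.020833, 2/9 · 0.049383 = 0.010974, 1/9 · 0.0068301 = 0.0007589; summing to 0.049027.
Therefore the posterior P(bag D | data) = (0.0007589) / (0.049027) = 0.015479.

0.015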